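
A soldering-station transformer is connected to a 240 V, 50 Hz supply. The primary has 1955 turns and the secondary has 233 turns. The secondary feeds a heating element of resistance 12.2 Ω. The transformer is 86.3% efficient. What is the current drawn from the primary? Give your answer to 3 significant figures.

I_p ≈ 0.324 A

V_s = 240 × 233/1955 = 28.604 V.
I_s = V_s/R = 28.604/12.2 = 2.3446 A.
P_out = V_s I_s = 28.604 × 2.3446 = 67.063 W.
P_in = P_out/η = 67.063/0.863 = 77.709 W.
I_p = P_in/V_p = 77.709/240 = 0.324 A.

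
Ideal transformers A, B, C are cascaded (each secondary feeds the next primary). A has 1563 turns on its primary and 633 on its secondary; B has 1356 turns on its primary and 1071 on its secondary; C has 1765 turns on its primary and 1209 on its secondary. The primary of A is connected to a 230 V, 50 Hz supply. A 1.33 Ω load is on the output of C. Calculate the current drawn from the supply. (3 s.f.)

After A: V = 230.00 × 633/1563 = 93.148 V.
After B: V = 93.148 × 1071/1356 = 73.570 V.
After C: V = 73.570 × 1209/1765 = 50.395 V.
I_load = 50.395/1.33 = 37.891 A, so P_out = 50.395 × 37.891 = 1909.5 W.
All ideal ⇒ P_in = P_out, so I_supply = 1909.5/230 = 8.30 A.

I_supply ≈ 8.30 A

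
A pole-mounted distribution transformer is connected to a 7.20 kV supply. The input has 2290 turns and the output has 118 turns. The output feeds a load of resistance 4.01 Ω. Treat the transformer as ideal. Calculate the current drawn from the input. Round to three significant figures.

V_out = V_in × N_out/N_in = 7200 × 118/2290 = 371.00 V.
I_out = V_out/R = 371.00/4.01 = 92.520 A.
For an ideal transformer I_in N_in = I_out N_out, so I_in = 92.520 × 118/2290 = 4.77 A.

I_in ≈ 4.77 A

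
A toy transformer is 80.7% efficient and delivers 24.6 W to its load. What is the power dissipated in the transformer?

P_loss ≈ 5.88 W

P_in = P_out/η = 24.6/0.807 = 30.4833 W.
P_loss = P_in − P_out = 30.4833 − 24.6 = 5.88 W.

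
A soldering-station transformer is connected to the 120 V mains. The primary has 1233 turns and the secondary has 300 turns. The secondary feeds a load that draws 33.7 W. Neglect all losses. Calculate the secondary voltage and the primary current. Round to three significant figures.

V_s ≈ 29.2 V, I_p ≈ 0.281 A

V_s = V_p × N_s/N_p = 120 × 300/1233 = 29.197 V.
I_s = P/V_s = 33.7/29.197 = 1.1542 A.
I_p = I_s × N_s/N_p = 1.1542 × 300/1233 = 0.281 A.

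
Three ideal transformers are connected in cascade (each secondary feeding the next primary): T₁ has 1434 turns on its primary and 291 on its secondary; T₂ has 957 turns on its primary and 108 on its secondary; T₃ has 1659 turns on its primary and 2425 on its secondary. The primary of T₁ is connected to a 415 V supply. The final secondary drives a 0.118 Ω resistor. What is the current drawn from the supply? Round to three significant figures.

Secondary of T₁: V = 415.00 × 291/1434 = 84.215 V.
Secondary of T₂: V = 84.215 × 108/957 = 9.5039 V.
Secondary of T₃: V = 9.5039 × 2425/1659 = 13.892 V.
I_load = 13.892/0.118 = 117.73 A, so P_out = 13.892 × 117.73 = 1635.5 W.
All ideal ⇒ P_in = P_out, so I_supply = 1635.5/415 = 3.94 A.

I_supply ≈ 3.94 A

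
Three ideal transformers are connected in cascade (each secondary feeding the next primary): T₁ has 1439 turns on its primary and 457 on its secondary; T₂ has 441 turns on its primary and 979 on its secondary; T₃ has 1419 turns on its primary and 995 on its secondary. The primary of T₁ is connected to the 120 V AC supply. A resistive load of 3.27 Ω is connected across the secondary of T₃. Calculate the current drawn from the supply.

After T₁: V = 120.00 × 457/1439 = 38.110 V.
After T₂: V = 38.110 × 979/441 = 84.602 V.
After T₃: V = 84.602 × 995/1419 = 59.323 V.
I_load = 59.323/3.27 = 18.142 A, so P_out = 59.323 × 18.142 = 1076.2 W.
All ideal ⇒ P_in = P_out, so I_supply = 1076.2/120 = 8.97 A.

I_supply ≈ 8.97 A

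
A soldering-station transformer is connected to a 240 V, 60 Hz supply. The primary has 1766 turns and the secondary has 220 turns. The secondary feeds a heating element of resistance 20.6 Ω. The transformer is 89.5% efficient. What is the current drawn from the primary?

V_s = 240 × 220/1766 = 29.898 V.
I_s = V_s/R = 29.898/20.6 = 1.4514 A.
P_out = V_s I_s = 29.898 × 1.4514 = 43.393 W.
P_in = P_out/η = 43.393/0.895 = 48.484 W.
I_p = P_in/V_p = 48.484/240 = 0.202 A.

I_p ≈ 0.202 A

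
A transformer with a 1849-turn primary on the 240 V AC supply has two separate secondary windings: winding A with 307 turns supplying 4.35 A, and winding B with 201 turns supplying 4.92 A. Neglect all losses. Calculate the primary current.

I_p ≈ 1.26 A

V_A = 240 × 307/1849 = 39.849 V; V_B = 240 × 201/1849 = 26.090 V.
P_out = V_A I_A + V_B I_B = 39.849×4.35 + 26.090×4.92 = 173.34 + 128.36 = 301.70 W.
Ideal ⇒ P_in = P_out, so I_p = P_out/V_p = 301.70/240 = 1.26 A.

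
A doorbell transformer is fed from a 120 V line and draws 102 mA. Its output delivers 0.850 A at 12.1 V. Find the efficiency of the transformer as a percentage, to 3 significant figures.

P_in = 120 × 0.102 = 12.2400 W.
P_out = 12.1 × 0.850 = 10.2850 W.
η = P_out/P_in = 10.2850/12.2400 = 0.840.

η ≈ 84.0%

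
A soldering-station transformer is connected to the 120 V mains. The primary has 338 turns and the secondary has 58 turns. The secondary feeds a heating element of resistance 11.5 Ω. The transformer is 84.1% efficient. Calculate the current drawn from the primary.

V_s = 120 × 58/338 = 20.592 V.
I_s = V_s/R = 20.592/11.5 = 1.7906 A.
P_out = V_s I_s = 20.592 × 1.7906 = 36.871 W.
P_in = P_out/η = 36.871/0.841 = 43.842 W.
I_p = P_in/V_p = 43.842/120 = 0.365 A.

I_p ≈ 0.365 A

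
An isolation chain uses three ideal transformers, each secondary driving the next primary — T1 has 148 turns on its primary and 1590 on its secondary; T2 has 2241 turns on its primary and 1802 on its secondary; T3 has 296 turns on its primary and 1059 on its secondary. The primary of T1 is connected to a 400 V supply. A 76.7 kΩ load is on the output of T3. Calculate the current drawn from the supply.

I_supply ≈ 4.98 A

Secondary of T1: V = 400.00 × 1590/148 = 4297.3 V.
Secondary of T2: V = 4297.3 × 1802/2241 = 3455.5 V.
Secondary of T3: V = 3455.5 × 1059/296 = 12363 V.
I_load = 12363/76700 = 0.16118 A, so P_out = 12363 × 0.16118 = 1992.6 W.
All ideal ⇒ P_in = P_out, so I_supply = 1992.6/400 = 4.98 A.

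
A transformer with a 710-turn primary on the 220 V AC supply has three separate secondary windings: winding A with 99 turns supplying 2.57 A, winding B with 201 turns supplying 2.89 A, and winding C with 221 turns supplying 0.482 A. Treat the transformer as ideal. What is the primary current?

I_p ≈ 1.33 A

V_A = 220 × 99/710 = 30.676 V; V_B = 220 × 201/710 = 62.282 V; V_C = 220 × 221/710 = 68.479 V.
P_out = V_A I_A + V_B I_B + V_C I_C = 30.676×2.57 + 62.282×2.89 + 68.479×0.482 = 78.837 + 179.99 + 33.007 = 291.84 W.
Ideal ⇒ P_in = P_out, so I_p = P_out/V_p = 291.84/220 = 1.33 A.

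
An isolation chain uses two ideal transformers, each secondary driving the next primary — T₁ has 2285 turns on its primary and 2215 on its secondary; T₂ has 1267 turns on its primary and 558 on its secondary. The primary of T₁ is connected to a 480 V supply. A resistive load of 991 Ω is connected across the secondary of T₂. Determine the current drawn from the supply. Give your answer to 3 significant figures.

I_supply ≈ 0.0883 A

Secondary of T₁: V = 480.00 × 2215/2285 = 465.30 V.
Secondary of T₂: V = 465.30 × 558/1267 = 204.92 V.
I_load = 204.92/991 = 0.20678 A, so P_out = 204.92 × 0.20678 = 42.374 W.
All ideal ⇒ P_in = P_out, so I_supply = 42.374/480 = 0.0883 A.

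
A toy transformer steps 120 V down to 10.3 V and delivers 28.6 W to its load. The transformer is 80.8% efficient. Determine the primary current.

P_in = P_out/η = 28.6/0.808 = 35.396 W.
I_p = P_in/V_p = 35.396/120 = 0.295 A.

I_p ≈ 0.295 A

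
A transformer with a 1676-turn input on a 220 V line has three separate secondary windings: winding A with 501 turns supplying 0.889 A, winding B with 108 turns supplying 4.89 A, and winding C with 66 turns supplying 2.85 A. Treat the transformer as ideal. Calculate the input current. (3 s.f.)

V_A = 220 × 501/1676 = 65.764 V; V_B = 220 × 108/1676 = 14.177 V; V_C = 220 × 66/1676 = 8.6635 V.
P_out = V_A I_A + V_B I_B + V_C I_C = 65.764×0.889 + 14.177×4.89 + 8.6635×2.85 = 58.464 + 69.324 + 24.691 = 152.48 W.
Ideal ⇒ P_in = P_out, so I_in = P_out/V_in = 152.48/220 = 0.693 A.

I_in ≈ 0.693 A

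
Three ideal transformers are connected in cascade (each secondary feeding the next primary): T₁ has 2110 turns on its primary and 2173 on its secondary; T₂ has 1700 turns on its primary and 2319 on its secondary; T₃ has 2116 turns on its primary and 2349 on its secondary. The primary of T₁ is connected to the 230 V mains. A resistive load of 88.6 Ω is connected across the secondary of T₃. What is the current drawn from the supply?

After T₁: V = 230.00 × 2173/2110 = 236.87 V.
After T₂: V = 236.87 × 2319/1700 = 323.11 V.
After T₃: V = 323.11 × 2349/2116 = 358.69 V.
I_load = 358.69/88.6 = 4.0485 A, so P_out = 358.69 × 4.0485 = 1452.2 W.
All ideal ⇒ P_in = P_out, so I_supply = 1452.2/230 = 6.31 A.

I_supply ≈ 6.31 A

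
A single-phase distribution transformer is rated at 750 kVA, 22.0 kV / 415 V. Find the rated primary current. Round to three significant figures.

I_p ≈ 34.1 A

I_p = S/V_p = 750000/22000 = 34.1 A.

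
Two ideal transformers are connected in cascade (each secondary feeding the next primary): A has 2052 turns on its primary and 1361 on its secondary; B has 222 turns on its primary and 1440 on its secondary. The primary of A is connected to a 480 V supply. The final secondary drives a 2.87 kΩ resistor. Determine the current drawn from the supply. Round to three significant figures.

I_supply ≈ 3.10 A

After A: V = 480.00 × 1361/2052 = 318.36 V.
After B: V = 318.36 × 1440/222 = 2065.1 V.
I_load = 2065.1/2870 = 0.71953 A, so P_out = 2065.1 × 0.71953 = 1485.9 W.
All ideal ⇒ P_in = P_out, so I_supply = 1485.9/480 = 3.10 A.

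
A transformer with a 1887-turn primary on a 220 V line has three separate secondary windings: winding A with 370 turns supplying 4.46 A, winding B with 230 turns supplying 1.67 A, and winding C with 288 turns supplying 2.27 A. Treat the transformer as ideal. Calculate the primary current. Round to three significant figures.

I_p ≈ 1.42 A

V_A = 220 × 370/1887 = 43.137 V; V_B = 220 × 230/1887 = 26.815 V; V_C = 220 × 288/1887 = 33.577 V.
P_out = V_A I_A + V_B I_B + V_C I_C = 43.137×4.46 + 26.815×1.67 + 33.577×2.27 = 192.39 + 44.781 + 76.220 = 313.39 W.
Ideal ⇒ P_in = P_out, so I_p = P_out/V_p = 313.39/220 = 1.42 A.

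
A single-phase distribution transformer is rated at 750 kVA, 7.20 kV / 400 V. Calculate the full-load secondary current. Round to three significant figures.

I_s = S/V_s = 750000/400 = 1880 A.

I_s ≈ 1880 A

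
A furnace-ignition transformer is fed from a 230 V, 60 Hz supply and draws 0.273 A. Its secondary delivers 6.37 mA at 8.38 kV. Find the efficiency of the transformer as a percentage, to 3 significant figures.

P_in = 230 × 0.273 = 62.7900 W.
P_out = 8380 × 0.00637 = 53.3806 W.
η = P_out/P_in = 53.3806/62.7900 = 0.850.

η ≈ 85.0%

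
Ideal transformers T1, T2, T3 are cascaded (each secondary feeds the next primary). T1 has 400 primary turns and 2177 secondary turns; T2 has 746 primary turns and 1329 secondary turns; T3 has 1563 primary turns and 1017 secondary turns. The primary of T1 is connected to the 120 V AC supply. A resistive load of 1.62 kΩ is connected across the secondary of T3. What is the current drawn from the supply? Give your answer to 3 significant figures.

After T1: V = 120.00 × 2177/400 = 653.10 V.
After T2: V = 653.10 × 1329/746 = 1163.5 V.
After T3: V = 1163.5 × 1017/1563 = 757.06 V.
I_load = 757.06/1620 = 0.46732 A, so P_out = 757.06 × 0.46732 = 353.79 W.
All ideal ⇒ P_in = P_out, so I_supply = 353.79/120 = 2.95 A.

I_supply ≈ 2.95 A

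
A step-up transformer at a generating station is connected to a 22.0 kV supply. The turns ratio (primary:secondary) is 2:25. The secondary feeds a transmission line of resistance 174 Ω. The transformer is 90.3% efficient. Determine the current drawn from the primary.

I_p ≈ 21900 A

V_s = 22000 × 25/2 = 275000 V.
I_s = V_s/R = 275000/174 = 1580.5 A.
P_out = V_s I_s = 275000 × 1580.5 = 4.3463×10^8 W.
P_in = P_out/η = 4.3463×10^8/0.903 = 4.8131×10^8 W.
I_p = P_in/V_p = 4.8131×10^8/22000 = 21900 A.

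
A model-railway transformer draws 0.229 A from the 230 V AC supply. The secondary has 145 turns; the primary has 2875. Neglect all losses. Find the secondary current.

I_s ≈ 4.54 A

I_s/I_p = N_p/N_s, so I_s = 0.229 × 2875/145 = 4.54 A.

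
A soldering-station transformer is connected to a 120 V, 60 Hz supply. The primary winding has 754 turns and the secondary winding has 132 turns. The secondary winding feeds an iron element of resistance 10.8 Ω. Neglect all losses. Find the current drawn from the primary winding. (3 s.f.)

V_s = V_p × N_s/N_p = 120 × 132/754 = 21.008 V.
I_s = V_s/R = 21.008/10.8 = 1.9452 A.
For an ideal transformer I_p N_p = I_s N_s, so I_p = 1.9452 × 132/754 = 0.341 A.

I_p ≈ 0.341 A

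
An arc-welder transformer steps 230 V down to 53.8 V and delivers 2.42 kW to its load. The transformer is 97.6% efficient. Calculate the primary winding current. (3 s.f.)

P_in = P_out/η = 2420/0.976 = 2479.5 W.
I_p = P_in/V_p = 2479.5/230 = 10.8 A.

I_p ≈ 10.8 A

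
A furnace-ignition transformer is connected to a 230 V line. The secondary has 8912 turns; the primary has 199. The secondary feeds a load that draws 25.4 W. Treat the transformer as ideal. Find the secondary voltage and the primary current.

V_s ≈ 10300 V, I_p ≈ 0.110 A

V_s = V_p × N_s/N_p = 230 × 8912/199 = 10300 V.
I_s = P/V_s = 25.4/10300 = 0.0024659 A.
I_p = I_s × N_s/N_p = 0.0024659 × 8912/199 = 0.110 A.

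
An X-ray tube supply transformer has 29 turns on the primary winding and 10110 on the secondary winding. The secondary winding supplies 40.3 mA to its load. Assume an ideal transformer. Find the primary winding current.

I_p ≈ 14.0 A

For an ideal transformer I_p/I_s = N_s/N_p, so I_p = 0.0403 × 10110/29 = 14.0 A.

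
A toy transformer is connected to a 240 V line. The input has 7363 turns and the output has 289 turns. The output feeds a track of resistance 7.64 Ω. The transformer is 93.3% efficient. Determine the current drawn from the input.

I_in ≈ 0.0519 A

V_out = 240 × 289/7363 = 9.4201 V.
I_out = V_out/R = 9.4201/7.64 = 1.2330 A.
P_out = V_out I_out = 9.4201 × 1.2330 = 11.615 W.
P_in = P_out/η = 11.615/0.933 = 12.449 W.
I_in = P_in/V_in = 12.449/240 = 0.0519 A.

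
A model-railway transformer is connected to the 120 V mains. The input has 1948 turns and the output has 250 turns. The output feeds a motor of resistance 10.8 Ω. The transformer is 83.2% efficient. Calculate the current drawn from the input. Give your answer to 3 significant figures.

V_out = 120 × 250/1948 = 15.400 V.
I_out = V_out/R = 15.400/10.8 = 1.4260 A.
P_out = V_out I_out = 15.400 × 1.4260 = 21.960 W.
P_in = P_out/η = 21.960/0.832 = 26.395 W.
I_in = P_in/V_in = 26.395/120 = 0.220 A.

I_in ≈ 0.220 A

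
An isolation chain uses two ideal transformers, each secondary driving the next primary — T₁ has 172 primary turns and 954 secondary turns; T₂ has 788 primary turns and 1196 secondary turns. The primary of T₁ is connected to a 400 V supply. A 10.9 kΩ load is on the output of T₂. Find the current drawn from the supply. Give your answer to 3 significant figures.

I_supply ≈ 2.60 A

Secondary of T₁: V = 400.00 × 954/172 = 2218.6 V.
Secondary of T₂: V = 2218.6 × 1196/788 = 3367.3 V.
I_load = 3367.3/10900 = 0.30893 A, so P_out = 3367.3 × 0.30893 = 1040.3 W.
All ideal ⇒ P_in = P_out, so I_supply = 1040.3/400 = 2.60 A.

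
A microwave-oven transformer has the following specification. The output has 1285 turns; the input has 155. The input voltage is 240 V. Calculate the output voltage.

V_out/V_in = N_out/N_in, so V_out = 240 × 1285/155 = 1990 V.

V_out ≈ 1990 V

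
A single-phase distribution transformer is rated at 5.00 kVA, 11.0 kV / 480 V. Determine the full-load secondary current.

I_s ≈ 10.4 A

I_s = S/V_s = 5000/480 = 10.4 A.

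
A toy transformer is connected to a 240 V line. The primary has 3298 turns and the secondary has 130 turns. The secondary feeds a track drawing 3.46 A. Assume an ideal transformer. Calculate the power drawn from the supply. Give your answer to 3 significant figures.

P ≈ 32.7 W

I_p = I_s × N_s/N_p = 3.46 × 130/3298 = 0.13639 A.
P = V_p I_p = 240 × 0.13639 = 32.7 W.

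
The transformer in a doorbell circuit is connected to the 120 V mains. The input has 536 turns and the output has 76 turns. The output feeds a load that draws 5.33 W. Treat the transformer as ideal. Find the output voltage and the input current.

V_out = V_in × N_out/N_in = 120 × 76/536 = 17.015 V.
I_out = P/V_out = 5.33/17.015 = 0.31325 A.
I_in = I_out × N_out/N_in = 0.31325 × 76/536 = 0.0444 A.

V_out ≈ 17.0 V, I_in ≈ 0.0444 A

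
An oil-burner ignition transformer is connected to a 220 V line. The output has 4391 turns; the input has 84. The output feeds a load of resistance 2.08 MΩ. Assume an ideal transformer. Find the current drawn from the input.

I_in ≈ 0.289 A

V_out = V_in × N_out/N_in = 220 × 4391/84 = 11500 V.
I_out = V_out/R = 11500/(2.08×10^6) = 0.0055290 A.
For an ideal transformer I_in N_in = I_out N_out, so I_in = 0.0055290 × 4391/84 = 0.289 A.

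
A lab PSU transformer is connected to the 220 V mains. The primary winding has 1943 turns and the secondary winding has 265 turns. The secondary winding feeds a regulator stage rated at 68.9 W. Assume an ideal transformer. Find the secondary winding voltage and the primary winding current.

V_s = V_p × N_s/N_p = 220 × 265/1943 = 30.005 V.
I_s = P/V_s = 68.9/30.005 = 2.2963 A.
I_p = I_s × N_s/N_p = 2.2963 × 265/1943 = 0.313 A.

V_s ≈ 30.0 V, I_p ≈ 0.313 A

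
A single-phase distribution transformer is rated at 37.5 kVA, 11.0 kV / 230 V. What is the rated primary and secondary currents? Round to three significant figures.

I_p ≈ 3.41 A, I_s ≈ 163 A

I_p = S/V_p = 37500/11000 = 3.41 A.
I_s = S/V_s = 37500/230 = 163 A.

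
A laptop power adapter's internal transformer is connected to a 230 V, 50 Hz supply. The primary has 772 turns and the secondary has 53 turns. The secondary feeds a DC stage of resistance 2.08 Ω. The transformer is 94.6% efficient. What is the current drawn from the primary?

V_s = 230 × 53/772 = 15.790 V.
I_s = V_s/R = 15.790/2.08 = 7.5914 A.
P_out = V_s I_s = 15.790 × 7.5914 = 119.87 W.
P_in = P_out/η = 119.87/0.946 = 126.71 W.
I_p = P_in/V_p = 126.71/230 = 0.551 A.

I_p ≈ 0.551 A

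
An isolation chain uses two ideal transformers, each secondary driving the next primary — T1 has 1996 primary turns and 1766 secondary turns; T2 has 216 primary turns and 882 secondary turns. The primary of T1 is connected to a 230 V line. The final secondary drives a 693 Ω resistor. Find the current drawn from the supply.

After T1: V = 230.00 × 1766/1996 = 203.50 V.
After T2: V = 203.50 × 882/216 = 830.95 V.
I_load = 830.95/693 = 1.1991 A, so P_out = 830.95 × 1.1991 = 996.35 W.
All ideal ⇒ P_in = P_out, so I_supply = 996.35/230 = 4.33 A.

I_supply ≈ 4.33 A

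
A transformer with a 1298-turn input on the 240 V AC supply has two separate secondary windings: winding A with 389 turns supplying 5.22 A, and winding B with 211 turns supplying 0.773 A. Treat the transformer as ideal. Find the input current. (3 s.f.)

I_in ≈ 1.69 A

V_A = 240 × 389/1298 = 71.926 V; V_B = 240 × 211/1298 = 39.014 V.
P_out = V_A I_A + V_B I_B = 71.926×5.22 + 39.014×0.773 = 375.45 + 30.158 = 405.61 W.
Ideal ⇒ P_in = P_out, so I_in = P_out/V_in = 405.61/240 = 1.69 A.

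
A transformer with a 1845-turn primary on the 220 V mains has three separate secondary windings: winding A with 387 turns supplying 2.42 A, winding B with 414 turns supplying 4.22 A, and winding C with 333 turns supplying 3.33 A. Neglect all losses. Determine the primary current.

I_p ≈ 2.06 A

V_A = 220 × 387/1845 = 46.146 V; V_B = 220 × 414/1845 = 49.366 V; V_C = 220 × 333/1845 = 39.707 V.
P_out = V_A I_A + V_B I_B + V_C I_C = 46.146×2.42 + 49.366×4.22 + 39.707×3.33 = 111.67 + 208.32 + 132.23 = 452.22 W.
Ideal ⇒ P_in = P_out, so I_p = P_out/V_p = 452.22/220 = 2.06 A.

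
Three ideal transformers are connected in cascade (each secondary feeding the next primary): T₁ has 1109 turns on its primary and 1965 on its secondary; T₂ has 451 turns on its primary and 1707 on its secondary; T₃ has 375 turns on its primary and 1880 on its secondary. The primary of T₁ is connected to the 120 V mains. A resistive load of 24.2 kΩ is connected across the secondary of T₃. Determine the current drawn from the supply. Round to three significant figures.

I_supply ≈ 5.61 A

After T₁: V = 120.00 × 1965/1109 = 212.62 V.
After T₂: V = 212.62 × 1707/451 = 804.77 V.
After T₃: V = 804.77 × 1880/375 = 4034.6 V.
I_load = 4034.6/24200 = 0.16672 A, so P_out = 4034.6 × 0.16672 = 672.63 W.
All ideal ⇒ P_in = P_out, so I_supply = 672.63/120 = 5.61 A.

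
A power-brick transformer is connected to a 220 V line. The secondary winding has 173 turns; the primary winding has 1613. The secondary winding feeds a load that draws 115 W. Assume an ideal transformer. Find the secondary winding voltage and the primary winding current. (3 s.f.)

V_s ≈ 23.6 V, I_p ≈ 0.523 A

V_s = V_p × N_s/N_p = 220 × 173/1613 = 23.596 V.
I_s = P/V_s = 115/23.596 = 4.8738 A.
I_p = I_s × N_s/N_p = 4.8738 × 173/1613 = 0.523 A.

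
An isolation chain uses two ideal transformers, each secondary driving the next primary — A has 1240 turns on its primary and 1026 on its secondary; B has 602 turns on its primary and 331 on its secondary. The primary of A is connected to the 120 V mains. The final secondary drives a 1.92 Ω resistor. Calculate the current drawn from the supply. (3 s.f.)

I_supply ≈ 12.9 A

Secondary of A: V = 120.00 × 1026/1240 = 99.290 V.
Secondary of B: V = 99.290 × 331/602 = 54.593 V.
I_load = 54.593/1.92 = 28.434 A, so P_out = 54.593 × 28.434 = 1552.3 W.
All ideal ⇒ P_in = P_out, so I_supply = 1552.3/120 = 12.9 A.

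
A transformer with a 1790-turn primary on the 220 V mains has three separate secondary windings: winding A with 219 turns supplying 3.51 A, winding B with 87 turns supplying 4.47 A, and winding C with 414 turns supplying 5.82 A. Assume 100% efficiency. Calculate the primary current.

V_A = 220 × 219/1790 = 26.916 V; V_B = 220 × 87/1790 = 10.693 V; V_C = 220 × 414/1790 = 50.883 V.
P_out = V_A I_A + V_B I_B + V_C I_C = 26.916×3.51 + 10.693×4.47 + 50.883×5.82 = 94.476 + 47.797 + 296.14 = 438.41 W.
Ideal ⇒ P_in = P_out, so I_p = P_out/V_p = 438.41/220 = 1.99 A.

I_p ≈ 1.99 A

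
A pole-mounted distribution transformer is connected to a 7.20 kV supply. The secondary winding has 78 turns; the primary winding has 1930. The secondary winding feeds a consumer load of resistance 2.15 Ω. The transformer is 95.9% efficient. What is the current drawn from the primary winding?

V_s = 7200 × 78/1930 = 290.98 V.
I_s = V_s/R = 290.98/2.15 = 135.34 A.
P_out = V_s I_s = 290.98 × 135.34 = 39382 W.
P_in = P_out/η = 39382/0.959 = 41066 W.
I_p = P_in/V_p = 41066/7200 = 5.70 A.

I_p ≈ 5.70 A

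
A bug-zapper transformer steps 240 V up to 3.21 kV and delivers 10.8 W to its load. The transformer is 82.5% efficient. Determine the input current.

I_in ≈ 0.0545 A

P_in = P_out/η = 10.8/0.825 = 13.091 W.
I_in = P_in/V_in = 13.091/240 = 0.0545 A.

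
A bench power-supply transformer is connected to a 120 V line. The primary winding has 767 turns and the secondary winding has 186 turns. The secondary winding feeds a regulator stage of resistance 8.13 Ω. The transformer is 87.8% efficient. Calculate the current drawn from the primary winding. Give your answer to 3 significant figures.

V_s = 120 × 186/767 = 29.100 V.
I_s = V_s/R = 29.100/8.13 = 3.5794 A.
P_out = V_s I_s = 29.100 × 3.5794 = 104.16 W.
P_in = P_out/η = 104.16/0.878 = 118.63 W.
I_p = P_in/V_p = 118.63/120 = 0.989 A.

I_p ≈ 0.989 A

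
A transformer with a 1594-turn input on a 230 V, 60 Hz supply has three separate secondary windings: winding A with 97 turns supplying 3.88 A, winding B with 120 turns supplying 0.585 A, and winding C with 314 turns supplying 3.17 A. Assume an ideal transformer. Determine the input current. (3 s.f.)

I_in ≈ 0.905 A

V_A = 230 × 97/1594 = 13.996 V; V_B = 230 × 120/1594 = 17.315 V; V_C = 230 × 314/1594 = 45.307 V.
P_out = V_A I_A + V_B I_B + V_C I_C = 13.996×3.88 + 17.315×0.585 + 45.307×3.17 = 54.305 + 10.129 + 143.62 = 208.06 W.
Ideal ⇒ P_in = P_out, so I_in = P_out/V_in = 208.06/230 = 0.905 A.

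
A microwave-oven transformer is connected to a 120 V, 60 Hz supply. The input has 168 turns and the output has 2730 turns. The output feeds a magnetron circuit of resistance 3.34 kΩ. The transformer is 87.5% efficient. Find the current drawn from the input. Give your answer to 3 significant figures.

V_out = 120 × 2730/168 = 1950.0 V.
I_out = V_out/R = 1950.0/3340 = 0.58383 A.
P_out = V_out I_out = 1950.0 × 0.58383 = 1138.5 W.
P_in = P_out/η = 1138.5/0.875 = 1301.1 W.
I_in = P_in/V_in = 1301.1/120 = 10.8 A.

I_in ≈ 10.8 A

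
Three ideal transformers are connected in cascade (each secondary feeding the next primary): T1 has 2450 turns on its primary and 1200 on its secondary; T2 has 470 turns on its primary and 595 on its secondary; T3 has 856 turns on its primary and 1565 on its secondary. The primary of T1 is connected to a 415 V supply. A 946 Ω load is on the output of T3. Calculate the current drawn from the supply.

I_supply ≈ 0.564 A

After T1: V = 415.00 × 1200/2450 = 203.27 V.
After T2: V = 203.27 × 595/470 = 257.33 V.
After T3: V = 257.33 × 1565/856 = 470.46 V.
I_load = 470.46/946 = 0.49732 A, so P_out = 470.46 × 0.49732 = 233.97 W.
All ideal ⇒ P_in = P_out, so I_supply = 233.97/415 = 0.564 A.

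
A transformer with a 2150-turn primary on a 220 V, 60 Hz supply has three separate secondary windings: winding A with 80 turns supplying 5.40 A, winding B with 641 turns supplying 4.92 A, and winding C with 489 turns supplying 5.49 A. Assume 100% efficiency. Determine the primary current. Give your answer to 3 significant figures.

V_A = 220 × 80/2150 = 8.1860 V; V_B = 220 × 641/2150 = 65.591 V; V_C = 220 × 489/2150 = 50.037 V.
P_out = V_A I_A + V_B I_B + V_C I_C = 8.1860×5.40 + 65.591×4.92 + 50.037×5.49 = 44.205 + 322.71 + 274.70 = 641.62 W.
Ideal ⇒ P_in = P_out, so I_p = P_out/V_p = 641.62/220 = 2.92 A.

I_p ≈ 2.92 A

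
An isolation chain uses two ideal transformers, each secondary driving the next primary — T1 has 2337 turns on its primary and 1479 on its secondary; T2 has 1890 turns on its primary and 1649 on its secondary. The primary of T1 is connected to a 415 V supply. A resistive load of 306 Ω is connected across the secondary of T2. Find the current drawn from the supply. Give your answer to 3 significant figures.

After T1: V = 415.00 × 1479/2337 = 262.64 V.
After T2: V = 262.64 × 1649/1890 = 229.15 V.
I_load = 229.15/306 = 0.74885 A, so P_out = 229.15 × 0.74885 = 171.60 W.
All ideal ⇒ P_in = P_out, so I_supply = 171.60/415 = 0.413 A.

I_supply ≈ 0.413 A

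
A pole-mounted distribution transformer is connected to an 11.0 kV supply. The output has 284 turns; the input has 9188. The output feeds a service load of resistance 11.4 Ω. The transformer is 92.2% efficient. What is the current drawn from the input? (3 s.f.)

I_in ≈ 1.00 A

V_out = 11000 × 284/9188 = 340.01 V.
I_out = V_out/R = 340.01/11.4 = 29.825 A.
P_out = V_out I_out = 340.01 × 29.825 = 10141 W.
P_in = P_out/η = 10141/0.922 = 10999 W.
I_in = P_in/V_in = 10999/11000 = 1.00 A.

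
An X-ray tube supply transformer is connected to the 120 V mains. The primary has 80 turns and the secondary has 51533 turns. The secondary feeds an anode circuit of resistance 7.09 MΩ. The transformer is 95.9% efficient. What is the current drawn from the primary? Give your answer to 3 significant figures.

I_p ≈ 7.32 A

V_s = 120 × 51533/80 = 77300 V.
I_s = V_s/R = 77300/(7.09×10^6) = 0.010903 A.
P_out = V_s I_s = 77300 × 0.010903 = 842.77 W.
P_in = P_out/η = 842.77/0.959 = 878.80 W.
I_p = P_in/V_p = 878.80/120 = 7.32 A.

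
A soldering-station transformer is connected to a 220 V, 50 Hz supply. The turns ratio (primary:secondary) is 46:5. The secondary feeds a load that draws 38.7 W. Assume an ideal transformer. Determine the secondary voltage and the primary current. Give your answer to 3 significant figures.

V_s = V_p × N_s/N_p = 220 × 5/46 = 23.913 V.
I_s = P/V_s = 38.7/23.913 = 1.6184 A.
I_p = I_s × N_s/N_p = 1.6184 × 5/46 = 0.176 A.

V_s ≈ 23.9 V, I_p ≈ 0.176 A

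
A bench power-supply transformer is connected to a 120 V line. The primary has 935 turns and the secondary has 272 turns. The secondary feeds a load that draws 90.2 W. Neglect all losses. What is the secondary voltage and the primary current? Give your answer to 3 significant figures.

V_s = V_p × N_s/N_p = 120 × 272/935 = 34.909 V.
I_s = P/V_s = 90.2/34.909 = 2.5839 A.
I_p = I_s × N_s/N_p = 2.5839 × 272/935 = 0.752 A.

V_s ≈ 34.9 V, I_p ≈ 0.752 A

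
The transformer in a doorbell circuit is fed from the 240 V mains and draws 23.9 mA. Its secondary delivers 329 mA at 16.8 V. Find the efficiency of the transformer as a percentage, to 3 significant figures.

η ≈ 96.4%

P_in = 240 × 0.0239 = 5.73600 W.
P_out = 16.8 × 0.329 = 5.52720 W.
η = P_out/P_in = 5.52720/5.73600 = 0.964.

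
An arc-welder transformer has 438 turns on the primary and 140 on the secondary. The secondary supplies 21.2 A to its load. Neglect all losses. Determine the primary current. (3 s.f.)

I_p ≈ 6.78 A

For an ideal transformer I_p/I_s = N_s/N_p, so I_p = 21.2 × 140/438 = 6.78 A.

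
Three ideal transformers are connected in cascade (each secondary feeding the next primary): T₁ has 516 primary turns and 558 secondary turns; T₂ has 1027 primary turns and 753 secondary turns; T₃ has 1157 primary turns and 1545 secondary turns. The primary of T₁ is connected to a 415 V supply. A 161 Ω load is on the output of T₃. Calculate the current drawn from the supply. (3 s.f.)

I_supply ≈ 2.89 A

Secondary of T₁: V = 415.00 × 558/516 = 448.78 V.
Secondary of T₂: V = 448.78 × 753/1027 = 329.05 V.
Secondary of T₃: V = 329.05 × 1545/1157 = 439.39 V.
I_load = 439.39/161 = 2.7291 A, so P_out = 439.39 × 2.7291 = 1199.2 W.
All ideal ⇒ P_in = P_out, so I_supply = 1199.2/415 = 2.89 A.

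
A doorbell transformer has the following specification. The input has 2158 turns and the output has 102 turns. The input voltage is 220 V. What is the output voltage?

V_out/V_in = N_out/N_in, so V_out = 220 × 102/2158 = 10.4 V.

V_out ≈ 10.4 V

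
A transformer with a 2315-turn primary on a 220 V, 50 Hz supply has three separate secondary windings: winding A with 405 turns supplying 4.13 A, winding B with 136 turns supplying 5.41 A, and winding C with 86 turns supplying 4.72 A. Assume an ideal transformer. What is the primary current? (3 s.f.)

I_p ≈ 1.22 A

V_A = 220 × 405/2315 = 38.488 V; V_B = 220 × 136/2315 = 12.924 V; V_C = 220 × 86/2315 = 8.1728 V.
P_out = V_A I_A + V_B I_B + V_C I_C = 38.488×4.13 + 12.924×5.41 + 8.1728×4.72 = 158.96 + 69.921 + 38.576 = 267.45 W.
Ideal ⇒ P_in = P_out, so I_p = P_out/V_p = 267.45/220 = 1.22 A.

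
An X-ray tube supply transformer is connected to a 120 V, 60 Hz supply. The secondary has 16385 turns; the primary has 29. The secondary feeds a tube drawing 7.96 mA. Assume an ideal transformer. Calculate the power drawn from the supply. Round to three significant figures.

I_p = I_s × N_s/N_p = 0.00796 × 16385/29 = 4.4974 A.
P = V_p I_p = 120 × 4.4974 = 540 W.

P ≈ 540 W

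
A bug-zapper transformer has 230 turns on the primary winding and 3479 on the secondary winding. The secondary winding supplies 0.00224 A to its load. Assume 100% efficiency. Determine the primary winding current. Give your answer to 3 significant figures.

For an ideal transformer I_p/I_s = N_s/N_p, so I_p = 0.00224 × 3479/230 = 0.0339 A.

I_p ≈ 0.0339 A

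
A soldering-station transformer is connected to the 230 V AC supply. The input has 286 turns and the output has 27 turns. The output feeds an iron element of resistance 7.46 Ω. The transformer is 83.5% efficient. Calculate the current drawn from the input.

I_in ≈ 0.329 A

V_out = 230 × 27/286 = 21.713 V.
I_out = V_out/R = 21.713/7.46 = 2.9106 A.
P_out = V_out I_out = 21.713 × 2.9106 = 63.199 W.
P_in = P_out/η = 63.199/0.835 = 75.688 W.
I_in = P_in/V_in = 75.688/230 = 0.329 A.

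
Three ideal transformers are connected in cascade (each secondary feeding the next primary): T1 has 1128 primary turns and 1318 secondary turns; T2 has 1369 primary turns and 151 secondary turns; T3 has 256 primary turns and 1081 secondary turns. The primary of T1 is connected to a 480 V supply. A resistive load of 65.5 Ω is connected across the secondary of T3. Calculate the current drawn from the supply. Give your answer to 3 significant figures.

I_supply ≈ 2.17 A

After T1: V = 480.00 × 1318/1128 = 560.85 V.
After T2: V = 560.85 × 151/1369 = 61.862 V.
After T3: V = 61.862 × 1081/256 = 261.22 V.
I_load = 261.22/65.5 = 3.9881 A, so P_out = 261.22 × 3.9881 = 1041.8 W.
All ideal ⇒ P_in = P_out, so I_supply = 1041.8/480 = 2.17 A.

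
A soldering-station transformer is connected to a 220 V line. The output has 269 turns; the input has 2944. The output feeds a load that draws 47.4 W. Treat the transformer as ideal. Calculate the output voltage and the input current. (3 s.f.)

V_out ≈ 20.1 V, I_in ≈ 0.215 A

V_out = V_in × N_out/N_in = 220 × 269/2944 = 20.102 V.
I_out = P/V_out = 47.4/20.102 = 2.3580 A.
I_in = I_out × N_out/N_in = 2.3580 × 269/2944 = 0.215 A.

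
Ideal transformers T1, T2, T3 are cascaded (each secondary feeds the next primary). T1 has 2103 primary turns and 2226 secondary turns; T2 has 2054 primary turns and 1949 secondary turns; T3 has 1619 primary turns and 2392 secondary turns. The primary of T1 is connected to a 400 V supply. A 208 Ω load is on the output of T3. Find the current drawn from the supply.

After T1: V = 400.00 × 2226/2103 = 423.40 V.
After T2: V = 423.40 × 1949/2054 = 401.75 V.
After T3: V = 401.75 × 2392/1619 = 593.57 V.
I_load = 593.57/208 = 2.8537 A, so P_out = 593.57 × 2.8537 = 1693.9 W.
All ideal ⇒ P_in = P_out, so I_supply = 1693.9/400 = 4.23 A.

I_supply ≈ 4.23 A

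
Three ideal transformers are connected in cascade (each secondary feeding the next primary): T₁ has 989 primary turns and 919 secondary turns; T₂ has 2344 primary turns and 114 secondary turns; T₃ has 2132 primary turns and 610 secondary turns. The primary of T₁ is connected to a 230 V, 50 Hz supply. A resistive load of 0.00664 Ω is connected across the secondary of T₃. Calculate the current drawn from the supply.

Secondary of T₁: V = 230.00 × 919/989 = 213.72 V.
Secondary of T₂: V = 213.72 × 114/2344 = 10.394 V.
Secondary of T₃: V = 10.394 × 610/2132 = 2.9740 V.
I_load = 2.9740/0.00664 = 447.89 A, so P_out = 2.9740 × 447.89 = 1332.0 W.
All ideal ⇒ P_in = P_out, so I_supply = 1332.0/230 = 5.79 A.

I_supply ≈ 5.79 A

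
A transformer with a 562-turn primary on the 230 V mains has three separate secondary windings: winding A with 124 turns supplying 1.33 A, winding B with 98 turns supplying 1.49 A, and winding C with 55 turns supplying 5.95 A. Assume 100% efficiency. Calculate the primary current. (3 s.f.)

V_A = 230 × 124/562 = 50.747 V; V_B = 230 × 98/562 = 40.107 V; V_C = 230 × 55/562 = 22.509 V.
P_out = V_A I_A + V_B I_B + V_C I_C = 50.747×1.33 + 40.107×1.49 + 22.509×5.95 = 67.494 + 59.759 + 133.93 = 261.18 W.
Ideal ⇒ P_in = P_out, so I_p = P_out/V_p = 261.18/230 = 1.14 A.

I_p ≈ 1.14 A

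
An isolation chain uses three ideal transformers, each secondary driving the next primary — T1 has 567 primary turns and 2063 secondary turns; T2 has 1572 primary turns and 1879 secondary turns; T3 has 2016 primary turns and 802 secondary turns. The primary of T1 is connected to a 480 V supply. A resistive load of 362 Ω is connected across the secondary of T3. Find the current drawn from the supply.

Secondary of T1: V = 480.00 × 2063/567 = 1746.5 V.
Secondary of T2: V = 1746.5 × 1879/1572 = 2087.5 V.
Secondary of T3: V = 2087.5 × 802/2016 = 830.45 V.
I_load = 830.45/362 = 2.2941 A, so P_out = 830.45 × 2.2941 = 1905.1 W.
All ideal ⇒ P_in = P_out, so I_supply = 1905.1/480 = 3.97 A.

I_supply ≈ 3.97 A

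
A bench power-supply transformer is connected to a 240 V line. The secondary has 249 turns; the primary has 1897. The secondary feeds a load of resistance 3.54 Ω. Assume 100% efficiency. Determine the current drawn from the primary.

I_p ≈ 1.17 A

V_s = V_p × N_s/N_p = 240 × 249/1897 = 31.502 V.
I_s = V_s/R = 31.502/3.54 = 8.8990 A.
For an ideal transformer I_p N_p = I_s N_s, so I_p = 8.8990 × 249/1897 = 1.17 A.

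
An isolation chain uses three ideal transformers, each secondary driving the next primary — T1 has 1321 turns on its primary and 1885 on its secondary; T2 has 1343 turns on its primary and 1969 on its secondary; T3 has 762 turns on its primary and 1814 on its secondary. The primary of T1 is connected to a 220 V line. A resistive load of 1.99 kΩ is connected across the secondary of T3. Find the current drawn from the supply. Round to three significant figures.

I_supply ≈ 2.74 A

After T1: V = 220.00 × 1885/1321 = 313.93 V.
After T2: V = 313.93 × 1969/1343 = 460.26 V.
After T3: V = 460.26 × 1814/762 = 1095.7 V.
I_load = 1095.7/1990 = 0.55059 A, so P_out = 1095.7 × 0.55059 = 603.27 W.
All ideal ⇒ P_in = P_out, so I_supply = 603.27/220 = 2.74 A.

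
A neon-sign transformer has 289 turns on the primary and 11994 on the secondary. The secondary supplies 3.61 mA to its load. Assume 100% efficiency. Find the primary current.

For an ideal transformer I_p/I_s = N_s/N_p, so I_p = 0.00361 × 11994/289 = 0.150 A.

I_p ≈ 0.150 A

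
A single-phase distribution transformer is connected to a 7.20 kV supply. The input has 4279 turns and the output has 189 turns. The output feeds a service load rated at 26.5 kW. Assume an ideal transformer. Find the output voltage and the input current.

V_out = V_in × N_out/N_in = 7200 × 189/4279 = 318.02 V.
I_out = P/V_out = 26500/318.02 = 83.329 A.
I_in = I_out × N_out/N_in = 83.329 × 189/4279 = 3.68 A.

V_out ≈ 318 V, I_in ≈ 3.68 A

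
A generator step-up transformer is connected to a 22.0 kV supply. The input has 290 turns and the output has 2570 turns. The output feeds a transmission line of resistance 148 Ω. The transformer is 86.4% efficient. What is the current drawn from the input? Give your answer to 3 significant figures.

V_out = 22000 × 2570/290 = 194970 V.
I_out = V_out/R = 194970/148 = 1317.3 A.
P_out = V_out I_out = 194970 × 1317.3 = 2.5683×10^8 W.
P_in = P_out/η = 2.5683×10^8/0.864 = 2.9726×10^8 W.
I_in = P_in/V_in = 2.9726×10^8/22000 = 13500 A.

I_in ≈ 13500 A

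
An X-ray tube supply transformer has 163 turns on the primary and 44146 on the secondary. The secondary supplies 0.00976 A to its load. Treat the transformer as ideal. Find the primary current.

I_p ≈ 2.64 A

For an ideal transformer I_p/I_s = N_s/N_p, so I_p = 0.00976 × 44146/163 = 2.64 A.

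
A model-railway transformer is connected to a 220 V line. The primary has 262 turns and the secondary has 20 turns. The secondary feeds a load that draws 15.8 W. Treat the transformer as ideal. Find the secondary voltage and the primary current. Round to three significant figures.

V_s ≈ 16.8 V, I_p ≈ 0.0718 A

V_s = V_p × N_s/N_p = 220 × 20/262 = 16.794 V.
I_s = P/V_s = 15.8/16.794 = 0.94082 A.
I_p = I_s × N_s/N_p = 0.94082 × 20/262 = 0.0718 A.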